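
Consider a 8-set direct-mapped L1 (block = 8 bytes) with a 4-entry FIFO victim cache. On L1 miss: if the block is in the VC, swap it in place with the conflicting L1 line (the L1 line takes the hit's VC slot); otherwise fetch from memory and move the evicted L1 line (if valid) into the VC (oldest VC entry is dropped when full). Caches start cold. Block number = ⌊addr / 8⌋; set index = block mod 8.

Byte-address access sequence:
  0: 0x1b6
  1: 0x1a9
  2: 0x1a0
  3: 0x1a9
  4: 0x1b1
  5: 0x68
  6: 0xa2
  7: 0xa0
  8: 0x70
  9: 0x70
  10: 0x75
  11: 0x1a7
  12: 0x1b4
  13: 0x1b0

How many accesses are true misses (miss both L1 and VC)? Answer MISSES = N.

#0 0x1b6→b54/s6 MISS; vc=[]
#1 0x1a9→b53/s5 MISS; vc=[]
#2 0x1a0→b52/s4 MISS; vc=[]
#3 0x1a9→b53/s5 L1-HIT; vc=[]
#4 0x1b1→b54/s6 L1-HIT; vc=[]
#5 0x68→b13/s5 MISS; vc=[53]
#6 0xa2→b20/s4 MISS; vc=[53,52]
#7 0xa0→b20/s4 L1-HIT; vc=[53,52]
#8 0x70→b14/s6 MISS; vc=[53,52,54]
#9 0x70→b14/s6 L1-HIT; vc=[53,52,54]
#10 0x75→b14/s6 L1-HIT; vc=[53,52,54]
#11 0x1a7→b52/s4 VC-HIT; vc=[53,20,54]
#12 0x1b4→b54/s6 VC-HIT; vc=[53,20,14]
#13 0x1b0→b54/s6 L1-HIT; vc=[53,20,14]

MISSES = 6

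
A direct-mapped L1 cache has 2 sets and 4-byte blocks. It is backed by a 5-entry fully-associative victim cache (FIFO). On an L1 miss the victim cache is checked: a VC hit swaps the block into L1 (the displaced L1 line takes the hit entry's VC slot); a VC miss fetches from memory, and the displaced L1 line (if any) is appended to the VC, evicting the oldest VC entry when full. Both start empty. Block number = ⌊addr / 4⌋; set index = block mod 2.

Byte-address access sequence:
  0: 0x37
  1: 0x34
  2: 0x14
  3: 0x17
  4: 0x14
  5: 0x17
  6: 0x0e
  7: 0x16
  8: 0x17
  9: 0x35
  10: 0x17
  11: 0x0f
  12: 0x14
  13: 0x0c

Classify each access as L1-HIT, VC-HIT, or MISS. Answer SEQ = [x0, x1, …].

SEQ = [MISS, L1-HIT, MISS, L1-HIT, L1-HIT, L1-HIT, MISS, VC-HIT, L1-HIT, VC-HIT, VC-HIT, VC-HIT, VC-HIT, VC-HIT]

0: 0x37 (blk 13, set 1) → MISS  vc=[]
1: 0x34 (blk 13, set 1) → L1-HIT  vc=[]
2: 0x14 (blk 5, set 1) → MISS  vc=[13]
3: 0x17 (blk 5, set 1) → L1-HIT  vc=[13]
4: 0x14 (blk 5, set 1) → L1-HIT  vc=[13]
5: 0x17 (blk 5, set 1) → L1-HIT  vc=[13]
6: 0xe (blk 3, set 1) → MISS  vc=[13, 5]
7: 0x16 (blk 5, set 1) → VC-HIT  vc=[13, 3]
8: 0x17 (blk 5, set 1) → L1-HIT  vc=[13, 3]
9: 0x35 (blk 13, set 1) → VC-HIT  vc=[5, 3]
10: 0x17 (blk 5, set 1) → VC-HIT  vc=[13, 3]
11: 0xf (blk 3, set 1) → VC-HIT  vc=[13, 5]
12: 0x14 (blk 5, set 1) → VC-HIT  vc=[13, 3]
13: 0xc (blk 3, set 1) → VC-HIT  vc=[13, 5]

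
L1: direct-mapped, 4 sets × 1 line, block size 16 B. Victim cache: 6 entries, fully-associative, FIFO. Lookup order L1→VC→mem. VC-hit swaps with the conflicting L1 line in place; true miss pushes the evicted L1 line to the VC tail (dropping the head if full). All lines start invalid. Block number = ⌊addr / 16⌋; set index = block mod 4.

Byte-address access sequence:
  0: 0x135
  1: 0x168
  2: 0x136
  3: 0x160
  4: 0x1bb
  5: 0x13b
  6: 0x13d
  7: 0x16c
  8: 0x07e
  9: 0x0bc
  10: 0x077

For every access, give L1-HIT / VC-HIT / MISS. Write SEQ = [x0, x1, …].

SEQ = [MISS, MISS, L1-HIT, L1-HIT, MISS, VC-HIT, L1-HIT, L1-HIT, MISS, MISS, VC-HIT]

  [0] addr=0x135 blk=19 s=3: MISS | VC []
  [1] addr=0x168 blk=22 s=2: MISS | VC []
  [2] addr=0x136 blk=19 s=3: L1-HIT | VC []
  [3] addr=0x160 blk=22 s=2: L1-HIT | VC []
  [4] addr=0x1bb blk=27 s=3: MISS | VC [19]
  [5] addr=0x13b blk=19 s=3: VC-HIT | VC [27]
  [6] addr=0x13d blk=19 s=3: L1-HIT | VC [27]
  [7] addr=0x16c blk=22 s=2: L1-HIT | VC [27]
  [8] addr=0x7e blk=7 s=3: MISS | VC [27, 19]
  [9] addr=0xbc blk=11 s=3: MISS | VC [27, 19, 7]
  [10] addr=0x77 blk=7 s=3: VC-HIT | VC [27, 19, 11]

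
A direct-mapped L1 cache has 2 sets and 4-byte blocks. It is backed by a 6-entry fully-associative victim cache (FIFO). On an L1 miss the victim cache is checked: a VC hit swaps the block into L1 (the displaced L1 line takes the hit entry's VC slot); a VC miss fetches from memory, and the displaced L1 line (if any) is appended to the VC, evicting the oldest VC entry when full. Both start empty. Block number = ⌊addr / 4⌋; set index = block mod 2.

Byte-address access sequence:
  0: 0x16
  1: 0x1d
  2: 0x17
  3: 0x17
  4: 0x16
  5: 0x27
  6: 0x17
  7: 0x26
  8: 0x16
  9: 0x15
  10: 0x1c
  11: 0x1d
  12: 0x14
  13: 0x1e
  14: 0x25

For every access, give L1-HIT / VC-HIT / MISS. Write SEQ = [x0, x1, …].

#0 0x16→b5/s1 MISS; vc=[]
#1 0x1d→b7/s1 MISS; vc=[5]
#2 0x17→b5/s1 VC-HIT; vc=[7]
#3 0x17→b5/s1 L1-HIT; vc=[7]
#4 0x16→b5/s1 L1-HIT; vc=[7]
#5 0x27→b9/s1 MISS; vc=[7,5]
#6 0x17→b5/s1 VC-HIT; vc=[7,9]
#7 0x26→b9/s1 VC-HIT; vc=[7,5]
#8 0x16→b5/s1 VC-HIT; vc=[7,9]
#9 0x15→b5/s1 L1-HIT; vc=[7,9]
#10 0x1c→b7/s1 VC-HIT; vc=[5,9]
#11 0x1d→b7/s1 L1-HIT; vc=[5,9]
#12 0x14→b5/s1 VC-HIT; vc=[7,9]
#13 0x1e→b7/s1 VC-HIT; vc=[5,9]
#14 0x25→b9/s1 VC-HIT; vc=[5,7]

SEQ = [MISS, MISS, VC-HIT, L1-HIT, L1-HIT, MISS, VC-HIT, VC-HIT, VC-HIT, L1-HIT, VC-HIT, L1-HIT, VC-HIT, VC-HIT, VC-HIT]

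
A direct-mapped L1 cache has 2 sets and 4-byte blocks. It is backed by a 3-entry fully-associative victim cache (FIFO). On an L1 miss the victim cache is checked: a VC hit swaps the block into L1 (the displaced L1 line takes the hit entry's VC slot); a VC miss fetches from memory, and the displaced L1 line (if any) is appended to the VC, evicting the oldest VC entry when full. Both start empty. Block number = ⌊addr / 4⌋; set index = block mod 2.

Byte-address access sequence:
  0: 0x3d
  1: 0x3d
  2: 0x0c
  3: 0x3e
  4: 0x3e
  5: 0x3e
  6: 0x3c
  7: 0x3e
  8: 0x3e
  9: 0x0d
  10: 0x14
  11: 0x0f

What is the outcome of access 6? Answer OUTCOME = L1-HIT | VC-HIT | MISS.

OUTCOME = L1-HIT

0: 0x3d (blk 15, set 1) → MISS  vc=[]
1: 0x3d (blk 15, set 1) → L1-HIT  vc=[]
2: 0xc (blk 3, set 1) → MISS  vc=[15]
3: 0x3e (blk 15, set 1) → VC-HIT  vc=[3]
4: 0x3e (blk 15, set 1) → L1-HIT  vc=[3]
5: 0x3e (blk 15, set 1) → L1-HIT  vc=[3]
6: 0x3c (blk 15, set 1) → L1-HIT  vc=[3]
7: 0x3e (blk 15, set 1) → L1-HIT  vc=[3]
8: 0x3e (blk 15, set 1) → L1-HIT  vc=[3]
9: 0xd (blk 3, set 1) → VC-HIT  vc=[15]
10: 0x14 (blk 5, set 1) → MISS  vc=[15, 3]
11: 0xf (blk 3, set 1) → VC-HIT  vc=[15, 5]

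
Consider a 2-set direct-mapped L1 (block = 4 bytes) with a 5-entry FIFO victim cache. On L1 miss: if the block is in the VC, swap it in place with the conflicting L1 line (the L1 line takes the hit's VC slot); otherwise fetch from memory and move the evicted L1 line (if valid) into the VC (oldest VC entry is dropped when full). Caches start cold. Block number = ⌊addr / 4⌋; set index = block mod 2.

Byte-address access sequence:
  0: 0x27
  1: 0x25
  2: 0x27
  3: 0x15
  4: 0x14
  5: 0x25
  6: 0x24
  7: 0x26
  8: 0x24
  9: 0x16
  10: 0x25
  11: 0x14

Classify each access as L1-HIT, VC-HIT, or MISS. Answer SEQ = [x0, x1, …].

0: 0x27 (blk 9, set 1) → MISS  vc=[]
1: 0x25 (blk 9, set 1) → L1-HIT  vc=[]
2: 0x27 (blk 9, set 1) → L1-HIT  vc=[]
3: 0x15 (blk 5, set 1) → MISS  vc=[9]
4: 0x14 (blk 5, set 1) → L1-HIT  vc=[9]
5: 0x25 (blk 9, set 1) → VC-HIT  vc=[5]
6: 0x24 (blk 9, set 1) → L1-HIT  vc=[5]
7: 0x26 (blk 9, set 1) → L1-HIT  vc=[5]
8: 0x24 (blk 9, set 1) → L1-HIT  vc=[5]
9: 0x16 (blk 5, set 1) → VC-HIT  vc=[9]
10: 0x25 (blk 9, set 1) → VC-HIT  vc=[5]
11: 0x14 (blk 5, set 1) → VC-HIT  vc=[9]

SEQ = [MISS, L1-HIT, L1-HIT, MISS, L1-HIT, VC-HIT, L1-HIT, L1-HIT, L1-HIT, VC-HIT, VC-HIT, VC-HIT]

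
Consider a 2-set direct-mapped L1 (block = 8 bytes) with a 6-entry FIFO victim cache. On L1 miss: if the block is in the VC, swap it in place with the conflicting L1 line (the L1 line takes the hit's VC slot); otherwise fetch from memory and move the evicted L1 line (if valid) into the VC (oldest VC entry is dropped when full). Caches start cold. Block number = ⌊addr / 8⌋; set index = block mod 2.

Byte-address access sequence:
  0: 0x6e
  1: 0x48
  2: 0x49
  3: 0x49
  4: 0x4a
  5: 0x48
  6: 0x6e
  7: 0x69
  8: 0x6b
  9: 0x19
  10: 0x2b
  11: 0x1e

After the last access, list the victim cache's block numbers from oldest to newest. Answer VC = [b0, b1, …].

VC = [9, 13, 5]

  [0] addr=0x6e blk=13 s=1: MISS | VC []
  [1] addr=0x48 blk=9 s=1: MISS | VC [13]
  [2] addr=0x49 blk=9 s=1: L1-HIT | VC [13]
  [3] addr=0x49 blk=9 s=1: L1-HIT | VC [13]
  [4] addr=0x4a blk=9 s=1: L1-HIT | VC [13]
  [5] addr=0x48 blk=9 s=1: L1-HIT | VC [13]
  [6] addr=0x6e blk=13 s=1: VC-HIT | VC [9]
  [7] addr=0x69 blk=13 s=1: L1-HIT | VC [9]
  [8] addr=0x6b blk=13 s=1: L1-HIT | VC [9]
  [9] addr=0x19 blk=3 s=1: MISS | VC [9, 13]
  [10] addr=0x2b blk=5 s=1: MISS | VC [9, 13, 3]
  [11] addr=0x1e blk=3 s=1: VC-HIT | VC [9, 13, 5]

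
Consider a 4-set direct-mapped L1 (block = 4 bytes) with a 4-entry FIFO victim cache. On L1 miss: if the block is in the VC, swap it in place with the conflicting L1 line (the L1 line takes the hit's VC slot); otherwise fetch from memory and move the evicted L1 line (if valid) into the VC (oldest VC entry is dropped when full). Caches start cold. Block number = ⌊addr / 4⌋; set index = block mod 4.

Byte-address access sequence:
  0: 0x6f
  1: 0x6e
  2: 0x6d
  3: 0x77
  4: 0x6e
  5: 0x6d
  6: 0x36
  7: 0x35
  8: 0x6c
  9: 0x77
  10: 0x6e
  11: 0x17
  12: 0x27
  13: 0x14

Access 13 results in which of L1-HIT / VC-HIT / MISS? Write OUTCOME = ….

OUTCOME = VC-HIT

#0 0x6f→b27/s3 MISS; vc=[]
#1 0x6e→b27/s3 L1-HIT; vc=[]
#2 0x6d→b27/s3 L1-HIT; vc=[]
#3 0x77→b29/s1 MISS; vc=[]
#4 0x6e→b27/s3 L1-HIT; vc=[]
#5 0x6d→b27/s3 L1-HIT; vc=[]
#6 0x36→b13/s1 MISS; vc=[29]
#7 0x35→b13/s1 L1-HIT; vc=[29]
#8 0x6c→b27/s3 L1-HIT; vc=[29]
#9 0x77→b29/s1 VC-HIT; vc=[13]
#10 0x6e→b27/s3 L1-HIT; vc=[13]
#11 0x17→b5/s1 MISS; vc=[13,29]
#12 0x27→b9/s1 MISS; vc=[13,29,5]
#13 0x14→b5/s1 VC-HIT; vc=[13,29,9]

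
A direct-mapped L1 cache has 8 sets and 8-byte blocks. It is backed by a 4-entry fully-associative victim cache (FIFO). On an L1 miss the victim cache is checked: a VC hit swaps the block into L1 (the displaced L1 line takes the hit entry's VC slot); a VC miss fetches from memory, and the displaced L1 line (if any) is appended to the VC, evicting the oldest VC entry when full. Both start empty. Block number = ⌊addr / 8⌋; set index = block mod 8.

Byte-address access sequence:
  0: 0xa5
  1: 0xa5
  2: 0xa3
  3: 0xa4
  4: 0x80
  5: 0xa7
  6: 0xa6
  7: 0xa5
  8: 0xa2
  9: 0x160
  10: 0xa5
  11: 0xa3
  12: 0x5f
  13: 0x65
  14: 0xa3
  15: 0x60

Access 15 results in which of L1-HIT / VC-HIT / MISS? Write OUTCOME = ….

0: 0xa5 (blk 20, set 4) → MISS  vc=[]
1: 0xa5 (blk 20, set 4) → L1-HIT  vc=[]
2: 0xa3 (blk 20, set 4) → L1-HIT  vc=[]
3: 0xa4 (blk 20, set 4) → L1-HIT  vc=[]
4: 0x80 (blk 16, set 0) → MISS  vc=[]
5: 0xa7 (blk 20, set 4) → L1-HIT  vc=[]
6: 0xa6 (blk 20, set 4) → L1-HIT  vc=[]
7: 0xa5 (blk 20, set 4) → L1-HIT  vc=[]
8: 0xa2 (blk 20, set 4) → L1-HIT  vc=[]
9: 0x160 (blk 44, set 4) → MISS  vc=[20]
10: 0xa5 (blk 20, set 4) → VC-HIT  vc=[44]
11: 0xa3 (blk 20, set 4) → L1-HIT  vc=[44]
12: 0x5f (blk 11, set 3) → MISS  vc=[44]
13: 0x65 (blk 12, set 4) → MISS  vc=[44, 20]
14: 0xa3 (blk 20, set 4) → VC-HIT  vc=[44, 12]
15: 0x60 (blk 12, set 4) → VC-HIT  vc=[44, 20]

OUTCOME = VC-HIT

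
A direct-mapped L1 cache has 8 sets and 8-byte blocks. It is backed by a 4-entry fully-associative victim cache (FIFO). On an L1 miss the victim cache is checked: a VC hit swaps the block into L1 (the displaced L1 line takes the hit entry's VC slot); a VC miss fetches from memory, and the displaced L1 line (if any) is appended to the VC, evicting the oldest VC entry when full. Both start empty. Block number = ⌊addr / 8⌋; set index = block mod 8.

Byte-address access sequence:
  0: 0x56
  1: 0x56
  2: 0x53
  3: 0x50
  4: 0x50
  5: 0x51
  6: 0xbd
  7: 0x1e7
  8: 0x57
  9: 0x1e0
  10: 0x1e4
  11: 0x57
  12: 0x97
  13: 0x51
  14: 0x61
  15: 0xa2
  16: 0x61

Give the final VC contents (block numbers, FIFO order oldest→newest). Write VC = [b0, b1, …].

0: 0x56 (blk 10, set 2) → MISS  vc=[]
1: 0x56 (blk 10, set 2) → L1-HIT  vc=[]
2: 0x53 (blk 10, set 2) → L1-HIT  vc=[]
3: 0x50 (blk 10, set 2) → L1-HIT  vc=[]
4: 0x50 (blk 10, set 2) → L1-HIT  vc=[]
5: 0x51 (blk 10, set 2) → L1-HIT  vc=[]
6: 0xbd (blk 23, set 7) → MISS  vc=[]
7: 0x1e7 (blk 60, set 4) → MISS  vc=[]
8: 0x57 (blk 10, set 2) → L1-HIT  vc=[]
9: 0x1e0 (blk 60, set 4) → L1-HIT  vc=[]
10: 0x1e4 (blk 60, set 4) → L1-HIT  vc=[]
11: 0x57 (blk 10, set 2) → L1-HIT  vc=[]
12: 0x97 (blk 18, set 2) → MISS  vc=[10]
13: 0x51 (blk 10, set 2) → VC-HIT  vc=[18]
14: 0x61 (blk 12, set 4) → MISS  vc=[18, 60]
15: 0xa2 (blk 20, set 4) → MISS  vc=[18, 60, 12]
16: 0x61 (blk 12, set 4) → VC-HIT  vc=[18, 60, 20]

VC = [18, 60, 20]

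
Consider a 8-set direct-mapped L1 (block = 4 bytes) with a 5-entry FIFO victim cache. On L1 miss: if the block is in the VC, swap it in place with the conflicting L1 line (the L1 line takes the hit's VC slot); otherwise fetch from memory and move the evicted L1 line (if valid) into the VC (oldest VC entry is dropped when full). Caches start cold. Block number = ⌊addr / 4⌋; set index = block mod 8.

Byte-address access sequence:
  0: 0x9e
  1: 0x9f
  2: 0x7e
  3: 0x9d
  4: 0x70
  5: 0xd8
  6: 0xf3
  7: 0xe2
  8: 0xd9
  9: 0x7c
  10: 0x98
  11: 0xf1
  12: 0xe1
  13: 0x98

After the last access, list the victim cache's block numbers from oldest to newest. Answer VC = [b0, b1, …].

  [0] addr=0x9e blk=39 s=7: MISS | VC []
  [1] addr=0x9f blk=39 s=7: L1-HIT | VC []
  [2] addr=0x7e blk=31 s=7: MISS | VC [39]
  [3] addr=0x9d blk=39 s=7: VC-HIT | VC [31]
  [4] addr=0x70 blk=28 s=4: MISS | VC [31]
  [5] addr=0xd8 blk=54 s=6: MISS | VC [31]
  [6] addr=0xf3 blk=60 s=4: MISS | VC [31, 28]
  [7] addr=0xe2 blk=56 s=0: MISS | VC [31, 28]
  [8] addr=0xd9 blk=54 s=6: L1-HIT | VC [31, 28]
  [9] addr=0x7c blk=31 s=7: VC-HIT | VC [39, 28]
  [10] addr=0x98 blk=38 s=6: MISS | VC [39, 28, 54]
  [11] addr=0xf1 blk=60 s=4: L1-HIT | VC [39, 28, 54]
  [12] addr=0xe1 blk=56 s=0: L1-HIT | VC [39, 28, 54]
  [13] addr=0x98 blk=38 s=6: L1-HIT | VC [39, 28, 54]

VC = [39, 28, 54]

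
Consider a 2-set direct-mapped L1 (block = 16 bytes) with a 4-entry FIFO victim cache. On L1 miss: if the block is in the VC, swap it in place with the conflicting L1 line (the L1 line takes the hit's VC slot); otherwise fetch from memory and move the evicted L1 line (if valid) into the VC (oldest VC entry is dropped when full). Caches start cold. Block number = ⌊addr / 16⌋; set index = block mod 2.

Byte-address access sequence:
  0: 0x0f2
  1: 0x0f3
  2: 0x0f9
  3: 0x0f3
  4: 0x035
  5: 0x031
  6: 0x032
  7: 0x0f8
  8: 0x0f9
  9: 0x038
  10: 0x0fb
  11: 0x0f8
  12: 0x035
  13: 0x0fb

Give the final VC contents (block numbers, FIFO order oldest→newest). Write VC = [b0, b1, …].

  [0] addr=0xf2 blk=15 s=1: MISS | VC []
  [1] addr=0xf3 blk=15 s=1: L1-HIT | VC []
  [2] addr=0xf9 blk=15 s=1: L1-HIT | VC []
  [3] addr=0xf3 blk=15 s=1: L1-HIT | VC []
  [4] addr=0x35 blk=3 s=1: MISS | VC [15]
  [5] addr=0x31 blk=3 s=1: L1-HIT | VC [15]
  [6] addr=0x32 blk=3 s=1: L1-HIT | VC [15]
  [7] addr=0xf8 blk=15 s=1: VC-HIT | VC [3]
  [8] addr=0xf9 blk=15 s=1: L1-HIT | VC [3]
  [9] addr=0x38 blk=3 s=1: VC-HIT | VC [15]
  [10] addr=0xfb blk=15 s=1: VC-HIT | VC [3]
  [11] addr=0xf8 blk=15 s=1: L1-HIT | VC [3]
  [12] addr=0x35 blk=3 s=1: VC-HIT | VC [15]
  [13] addr=0xfb blk=15 s=1: VC-HIT | VC [3]

VC = [3]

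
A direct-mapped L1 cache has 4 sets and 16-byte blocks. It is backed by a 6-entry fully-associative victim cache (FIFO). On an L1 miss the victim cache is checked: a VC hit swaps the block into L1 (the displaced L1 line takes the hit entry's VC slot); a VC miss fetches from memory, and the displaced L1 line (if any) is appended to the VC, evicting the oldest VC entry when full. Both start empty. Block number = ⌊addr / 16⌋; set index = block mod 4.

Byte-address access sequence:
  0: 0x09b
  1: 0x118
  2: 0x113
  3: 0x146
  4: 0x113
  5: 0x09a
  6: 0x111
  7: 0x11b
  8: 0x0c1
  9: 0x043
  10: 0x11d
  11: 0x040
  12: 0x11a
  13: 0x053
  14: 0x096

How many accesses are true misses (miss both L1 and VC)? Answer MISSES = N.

0: 0x9b (blk 9, set 1) → MISS  vc=[]
1: 0x118 (blk 17, set 1) → MISS  vc=[9]
2: 0x113 (blk 17, set 1) → L1-HIT  vc=[9]
3: 0x146 (blk 20, set 0) → MISS  vc=[9]
4: 0x113 (blk 17, set 1) → L1-HIT  vc=[9]
5: 0x9a (blk 9, set 1) → VC-HIT  vc=[17]
6: 0x111 (blk 17, set 1) → VC-HIT  vc=[9]
7: 0x11b (blk 17, set 1) → L1-HIT  vc=[9]
8: 0xc1 (blk 12, set 0) → MISS  vc=[9, 20]
9: 0x43 (blk 4, set 0) → MISS  vc=[9, 20, 12]
10: 0x11d (blk 17, set 1) → L1-HIT  vc=[9, 20, 12]
11: 0x40 (blk 4, set 0) → L1-HIT  vc=[9, 20, 12]
12: 0x11a (blk 17, set 1) → L1-HIT  vc=[9, 20, 12]
13: 0x53 (blk 5, set 1) → MISS  vc=[9, 20, 12, 17]
14: 0x96 (blk 9, set 1) → VC-HIT  vc=[5, 20, 12, 17]

MISSES = 6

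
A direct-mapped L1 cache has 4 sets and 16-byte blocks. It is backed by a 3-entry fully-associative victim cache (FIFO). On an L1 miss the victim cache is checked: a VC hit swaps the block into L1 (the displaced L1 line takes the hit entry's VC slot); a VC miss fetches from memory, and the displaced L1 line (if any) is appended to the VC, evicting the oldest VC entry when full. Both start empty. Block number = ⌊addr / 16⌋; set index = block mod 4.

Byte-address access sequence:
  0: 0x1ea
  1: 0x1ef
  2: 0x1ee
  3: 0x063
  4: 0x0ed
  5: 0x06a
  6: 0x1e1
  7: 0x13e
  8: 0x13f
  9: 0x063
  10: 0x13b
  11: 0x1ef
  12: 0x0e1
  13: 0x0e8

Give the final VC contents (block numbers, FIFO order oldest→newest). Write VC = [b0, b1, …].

0: 0x1ea (blk 30, set 2) → MISS  vc=[]
1: 0x1ef (blk 30, set 2) → L1-HIT  vc=[]
2: 0x1ee (blk 30, set 2) → L1-HIT  vc=[]
3: 0x63 (blk 6, set 2) → MISS  vc=[30]
4: 0xed (blk 14, set 2) → MISS  vc=[30, 6]
5: 0x6a (blk 6, set 2) → VC-HIT  vc=[30, 14]
6: 0x1e1 (blk 30, set 2) → VC-HIT  vc=[6, 14]
7: 0x13e (blk 19, set 3) → MISS  vc=[6, 14]
8: 0x13f (blk 19, set 3) → L1-HIT  vc=[6, 14]
9: 0x63 (blk 6, set 2) → VC-HIT  vc=[30, 14]
10: 0x13b (blk 19, set 3) → L1-HIT  vc=[30, 14]
11: 0x1ef (blk 30, set 2) → VC-HIT  vc=[6, 14]
12: 0xe1 (blk 14, set 2) → VC-HIT  vc=[6, 30]
13: 0xe8 (blk 14, set 2) → L1-HIT  vc=[6, 30]

VC = [6, 30]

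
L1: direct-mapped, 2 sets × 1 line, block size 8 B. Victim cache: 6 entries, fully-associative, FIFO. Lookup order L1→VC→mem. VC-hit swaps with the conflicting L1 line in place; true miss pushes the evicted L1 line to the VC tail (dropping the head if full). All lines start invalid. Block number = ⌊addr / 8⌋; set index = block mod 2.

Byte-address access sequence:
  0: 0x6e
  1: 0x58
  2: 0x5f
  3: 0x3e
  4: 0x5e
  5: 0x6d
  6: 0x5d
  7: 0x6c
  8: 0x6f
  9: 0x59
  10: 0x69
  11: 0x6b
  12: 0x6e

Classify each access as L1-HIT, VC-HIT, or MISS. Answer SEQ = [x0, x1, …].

SEQ = [MISS, MISS, L1-HIT, MISS, VC-HIT, VC-HIT, VC-HIT, VC-HIT, L1-HIT, VC-HIT, VC-HIT, L1-HIT, L1-HIT]

  [0] addr=0x6e blk=13 s=1: MISS | VC []
  [1] addr=0x58 blk=11 s=1: MISS | VC [13]
  [2] addr=0x5f blk=11 s=1: L1-HIT | VC [13]
  [3] addr=0x3e blk=7 s=1: MISS | VC [13, 11]
  [4] addr=0x5e blk=11 s=1: VC-HIT | VC [13, 7]
  [5] addr=0x6d blk=13 s=1: VC-HIT | VC [11, 7]
  [6] addr=0x5d blk=11 s=1: VC-HIT | VC [13, 7]
  [7] addr=0x6c blk=13 s=1: VC-HIT | VC [11, 7]
  [8] addr=0x6f blk=13 s=1: L1-HIT | VC [11, 7]
  [9] addr=0x59 blk=11 s=1: VC-HIT | VC [13, 7]
  [10] addr=0x69 blk=13 s=1: VC-HIT | VC [11, 7]
  [11] addr=0x6b blk=13 s=1: L1-HIT | VC [11, 7]
  [12] addr=0x6e blk=13 s=1: L1-HIT | VC [11, 7]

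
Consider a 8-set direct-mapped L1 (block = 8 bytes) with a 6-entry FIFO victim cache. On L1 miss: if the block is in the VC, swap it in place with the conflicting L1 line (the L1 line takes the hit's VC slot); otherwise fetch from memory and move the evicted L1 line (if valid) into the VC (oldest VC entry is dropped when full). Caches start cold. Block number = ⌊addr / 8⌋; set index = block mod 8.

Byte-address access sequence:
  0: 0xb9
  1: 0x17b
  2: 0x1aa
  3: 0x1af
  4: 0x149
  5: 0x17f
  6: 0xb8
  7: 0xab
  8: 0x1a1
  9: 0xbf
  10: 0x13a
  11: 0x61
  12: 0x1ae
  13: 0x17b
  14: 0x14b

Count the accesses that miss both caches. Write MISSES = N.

MISSES = 8

#0 0xb9→b23/s7 MISS; vc=[]
#1 0x17b→b47/s7 MISS; vc=[23]
#2 0x1aa→b53/s5 MISS; vc=[23]
#3 0x1af→b53/s5 L1-HIT; vc=[23]
#4 0x149→b41/s1 MISS; vc=[23]
#5 0x17f→b47/s7 L1-HIT; vc=[23]
#6 0xb8→b23/s7 VC-HIT; vc=[47]
#7 0xab→b21/s5 MISS; vc=[47,53]
#8 0x1a1→b52/s4 MISS; vc=[47,53]
#9 0xbf→b23/s7 L1-HIT; vc=[47,53]
#10 0x13a→b39/s7 MISS; vc=[47,53,23]
#11 0x61→b12/s4 MISS; vc=[47,53,23,52]
#12 0x1ae→b53/s5 VC-HIT; vc=[47,21,23,52]
#13 0x17b→b47/s7 VC-HIT; vc=[39,21,23,52]
#14 0x14b→b41/s1 L1-HIT; vc=[39,21,23,52]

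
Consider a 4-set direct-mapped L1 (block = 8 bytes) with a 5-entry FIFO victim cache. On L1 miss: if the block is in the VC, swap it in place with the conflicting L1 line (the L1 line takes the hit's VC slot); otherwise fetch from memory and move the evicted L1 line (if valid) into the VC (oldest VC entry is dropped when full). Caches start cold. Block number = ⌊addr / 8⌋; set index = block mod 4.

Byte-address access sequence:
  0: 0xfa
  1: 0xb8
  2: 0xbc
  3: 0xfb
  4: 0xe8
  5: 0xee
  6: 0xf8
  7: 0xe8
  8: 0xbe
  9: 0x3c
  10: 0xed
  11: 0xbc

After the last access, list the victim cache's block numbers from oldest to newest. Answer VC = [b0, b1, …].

VC = [31, 7]

#0 0xfa→b31/s3 MISS; vc=[]
#1 0xb8→b23/s3 MISS; vc=[31]
#2 0xbc→b23/s3 L1-HIT; vc=[31]
#3 0xfb→b31/s3 VC-HIT; vc=[23]
#4 0xe8→b29/s1 MISS; vc=[23]
#5 0xee→b29/s1 L1-HIT; vc=[23]
#6 0xf8→b31/s3 L1-HIT; vc=[23]
#7 0xe8→b29/s1 L1-HIT; vc=[23]
#8 0xbe→b23/s3 VC-HIT; vc=[31]
#9 0x3c→b7/s3 MISS; vc=[31,23]
#10 0xed→b29/s1 L1-HIT; vc=[31,23]
#11 0xbc→b23/s3 VC-HIT; vc=[31,7]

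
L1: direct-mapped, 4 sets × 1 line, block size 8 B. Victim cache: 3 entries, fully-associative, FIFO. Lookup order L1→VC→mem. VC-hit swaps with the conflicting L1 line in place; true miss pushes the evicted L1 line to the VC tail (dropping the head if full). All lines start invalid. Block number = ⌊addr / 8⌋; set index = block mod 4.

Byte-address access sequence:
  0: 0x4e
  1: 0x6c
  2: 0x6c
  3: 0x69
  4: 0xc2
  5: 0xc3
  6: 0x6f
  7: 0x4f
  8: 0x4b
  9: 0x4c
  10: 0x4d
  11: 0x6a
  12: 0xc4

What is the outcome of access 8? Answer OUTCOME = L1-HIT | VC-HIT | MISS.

OUTCOME = L1-HIT

0: 0x4e (blk 9, set 1) → MISS  vc=[]
1: 0x6c (blk 13, set 1) → MISS  vc=[9]
2: 0x6c (blk 13, set 1) → L1-HIT  vc=[9]
3: 0x69 (blk 13, set 1) → L1-HIT  vc=[9]
4: 0xc2 (blk 24, set 0) → MISS  vc=[9]
5: 0xc3 (blk 24, set 0) → L1-HIT  vc=[9]
6: 0x6f (blk 13, set 1) → L1-HIT  vc=[9]
7: 0x4f (blk 9, set 1) → VC-HIT  vc=[13]
8: 0x4b (blk 9, set 1) → L1-HIT  vc=[13]
9: 0x4c (blk 9, set 1) → L1-HIT  vc=[13]
10: 0x4d (blk 9, set 1) → L1-HIT  vc=[13]
11: 0x6a (blk 13, set 1) → VC-HIT  vc=[9]
12: 0xc4 (blk 24, set 0) → L1-HIT  vc=[9]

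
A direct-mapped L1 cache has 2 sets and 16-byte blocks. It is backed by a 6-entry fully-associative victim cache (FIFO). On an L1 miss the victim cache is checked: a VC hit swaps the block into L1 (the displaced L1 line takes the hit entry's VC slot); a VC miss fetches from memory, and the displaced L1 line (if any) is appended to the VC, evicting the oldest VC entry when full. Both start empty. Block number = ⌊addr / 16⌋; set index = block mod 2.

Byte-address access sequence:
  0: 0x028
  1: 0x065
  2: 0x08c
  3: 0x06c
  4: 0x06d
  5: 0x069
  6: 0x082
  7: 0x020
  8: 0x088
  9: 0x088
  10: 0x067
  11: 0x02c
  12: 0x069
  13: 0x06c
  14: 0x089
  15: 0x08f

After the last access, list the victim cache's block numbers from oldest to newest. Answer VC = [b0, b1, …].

VC = [2, 6]

0: 0x28 (blk 2, set 0) → MISS  vc=[]
1: 0x65 (blk 6, set 0) → MISS  vc=[2]
2: 0x8c (blk 8, set 0) → MISS  vc=[2, 6]
3: 0x6c (blk 6, set 0) → VC-HIT  vc=[2, 8]
4: 0x6d (blk 6, set 0) → L1-HIT  vc=[2, 8]
5: 0x69 (blk 6, set 0) → L1-HIT  vc=[2, 8]
6: 0x82 (blk 8, set 0) → VC-HIT  vc=[2, 6]
7: 0x20 (blk 2, set 0) → VC-HIT  vc=[8, 6]
8: 0x88 (blk 8, set 0) → VC-HIT  vc=[2, 6]
9: 0x88 (blk 8, set 0) → L1-HIT  vc=[2, 6]
10: 0x67 (blk 6, set 0) → VC-HIT  vc=[2, 8]
11: 0x2c (blk 2, set 0) → VC-HIT  vc=[6, 8]
12: 0x69 (blk 6, set 0) → VC-HIT  vc=[2, 8]
13: 0x6c (blk 6, set 0) → L1-HIT  vc=[2, 8]
14: 0x89 (blk 8, set 0) → VC-HIT  vc=[2, 6]
15: 0x8f (blk 8, set 0) → L1-HIT  vc=[2, 6]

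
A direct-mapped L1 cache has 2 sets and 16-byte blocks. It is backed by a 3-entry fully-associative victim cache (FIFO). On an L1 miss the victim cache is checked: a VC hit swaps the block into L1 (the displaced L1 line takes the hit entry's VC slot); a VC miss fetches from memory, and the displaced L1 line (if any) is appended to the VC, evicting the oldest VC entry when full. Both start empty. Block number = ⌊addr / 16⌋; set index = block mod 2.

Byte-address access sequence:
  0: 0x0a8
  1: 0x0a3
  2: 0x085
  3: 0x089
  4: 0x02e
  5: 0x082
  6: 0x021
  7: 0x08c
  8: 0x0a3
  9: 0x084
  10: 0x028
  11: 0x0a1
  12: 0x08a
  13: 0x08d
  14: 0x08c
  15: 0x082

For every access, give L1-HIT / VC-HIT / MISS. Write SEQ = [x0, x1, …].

#0 0xa8→b10/s0 MISS; vc=[]
#1 0xa3→b10/s0 L1-HIT; vc=[]
#2 0x85→b8/s0 MISS; vc=[10]
#3 0x89→b8/s0 L1-HIT; vc=[10]
#4 0x2e→b2/s0 MISS; vc=[10,8]
#5 0x82→b8/s0 VC-HIT; vc=[10,2]
#6 0x21→b2/s0 VC-HIT; vc=[10,8]
#7 0x8c→b8/s0 VC-HIT; vc=[10,2]
#8 0xa3→b10/s0 VC-HIT; vc=[8,2]
#9 0x84→b8/s0 VC-HIT; vc=[10,2]
#10 0x28→b2/s0 VC-HIT; vc=[10,8]
#11 0xa1→b10/s0 VC-HIT; vc=[2,8]
#12 0x8a→b8/s0 VC-HIT; vc=[2,10]
#13 0x8d→b8/s0 L1-HIT; vc=[2,10]
#14 0x8c→b8/s0 L1-HIT; vc=[2,10]
#15 0x82→b8/s0 L1-HIT; vc=[2,10]

SEQ = [MISS, L1-HIT, MISS, L1-HIT, MISS, VC-HIT, VC-HIT, VC-HIT, VC-HIT, VC-HIT, VC-HIT, VC-HIT, VC-HIT, L1-HIT, L1-HIT, L1-HIT]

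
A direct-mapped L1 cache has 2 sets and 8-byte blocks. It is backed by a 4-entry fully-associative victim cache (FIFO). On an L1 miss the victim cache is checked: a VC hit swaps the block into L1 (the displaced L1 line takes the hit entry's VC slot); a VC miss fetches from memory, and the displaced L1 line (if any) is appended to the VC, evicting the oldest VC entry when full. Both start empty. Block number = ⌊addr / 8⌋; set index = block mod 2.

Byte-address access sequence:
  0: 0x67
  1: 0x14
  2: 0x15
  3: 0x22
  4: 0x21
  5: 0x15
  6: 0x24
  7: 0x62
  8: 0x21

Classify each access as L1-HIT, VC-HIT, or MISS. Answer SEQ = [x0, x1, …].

SEQ = [MISS, MISS, L1-HIT, MISS, L1-HIT, VC-HIT, VC-HIT, VC-HIT, VC-HIT]

#0 0x67→b12/s0 MISS; vc=[]
#1 0x14→b2/s0 MISS; vc=[12]
#2 0x15→b2/s0 L1-HIT; vc=[12]
#3 0x22→b4/s0 MISS; vc=[12,2]
#4 0x21→b4/s0 L1-HIT; vc=[12,2]
#5 0x15→b2/s0 VC-HIT; vc=[12,4]
#6 0x24→b4/s0 VC-HIT; vc=[12,2]
#7 0x62→b12/s0 VC-HIT; vc=[4,2]
#8 0x21→b4/s0 VC-HIT; vc=[12,2]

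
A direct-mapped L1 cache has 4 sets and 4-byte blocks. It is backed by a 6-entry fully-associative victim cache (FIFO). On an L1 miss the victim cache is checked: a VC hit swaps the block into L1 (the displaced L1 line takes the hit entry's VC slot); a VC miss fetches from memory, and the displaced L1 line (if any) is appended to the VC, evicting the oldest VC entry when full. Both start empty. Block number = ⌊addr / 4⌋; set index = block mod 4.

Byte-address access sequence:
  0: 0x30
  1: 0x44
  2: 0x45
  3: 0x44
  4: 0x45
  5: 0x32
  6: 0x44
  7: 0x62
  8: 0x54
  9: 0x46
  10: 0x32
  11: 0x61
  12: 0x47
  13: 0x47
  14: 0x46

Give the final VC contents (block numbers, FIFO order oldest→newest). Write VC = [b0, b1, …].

VC = [12, 21]

  [0] addr=0x30 blk=12 s=0: MISS | VC []
  [1] addr=0x44 blk=17 s=1: MISS | VC []
  [2] addr=0x45 blk=17 s=1: L1-HIT | VC []
  [3] addr=0x44 blk=17 s=1: L1-HIT | VC []
  [4] addr=0x45 blk=17 s=1: L1-HIT | VC []
  [5] addr=0x32 blk=12 s=0: L1-HIT | VC []
  [6] addr=0x44 blk=17 s=1: L1-HIT | VC []
  [7] addr=0x62 blk=24 s=0: MISS | VC [12]
  [8] addr=0x54 blk=21 s=1: MISS | VC [12, 17]
  [9] addr=0x46 blk=17 s=1: VC-HIT | VC [12, 21]
  [10] addr=0x32 blk=12 s=0: VC-HIT | VC [24, 21]
  [11] addr=0x61 blk=24 s=0: VC-HIT | VC [12, 21]
  [12] addr=0x47 blk=17 s=1: L1-HIT | VC [12, 21]
  [13] addr=0x47 blk=17 s=1: L1-HIT | VC [12, 21]
  [14] addr=0x46 blk=17 s=1: L1-HIT | VC [12, 21]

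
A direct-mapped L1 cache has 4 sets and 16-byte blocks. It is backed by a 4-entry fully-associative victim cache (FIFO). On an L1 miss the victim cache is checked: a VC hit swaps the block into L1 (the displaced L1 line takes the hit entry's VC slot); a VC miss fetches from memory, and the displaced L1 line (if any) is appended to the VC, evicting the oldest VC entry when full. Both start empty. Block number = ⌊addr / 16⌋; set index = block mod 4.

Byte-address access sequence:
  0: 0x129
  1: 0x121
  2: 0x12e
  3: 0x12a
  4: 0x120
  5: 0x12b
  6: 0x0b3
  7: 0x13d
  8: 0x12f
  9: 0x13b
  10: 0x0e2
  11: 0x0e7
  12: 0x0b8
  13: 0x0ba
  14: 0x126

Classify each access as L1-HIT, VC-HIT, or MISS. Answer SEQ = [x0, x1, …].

#0 0x129→b18/s2 MISS; vc=[]
#1 0x121→b18/s2 L1-HIT; vc=[]
#2 0x12e→b18/s2 L1-HIT; vc=[]
#3 0x12a→b18/s2 L1-HIT; vc=[]
#4 0x120→b18/s2 L1-HIT; vc=[]
#5 0x12b→b18/s2 L1-HIT; vc=[]
#6 0xb3→b11/s3 MISS; vc=[]
#7 0x13d→b19/s3 MISS; vc=[11]
#8 0x12f→b18/s2 L1-HIT; vc=[11]
#9 0x13b→b19/s3 L1-HIT; vc=[11]
#10 0xe2→b14/s2 MISS; vc=[11,18]
#11 0xe7→b14/s2 L1-HIT; vc=[11,18]
#12 0xb8→b11/s3 VC-HIT; vc=[19,18]
#13 0xba→b11/s3 L1-HIT; vc=[19,18]
#14 0x126→b18/s2 VC-HIT; vc=[19,14]

SEQ = [MISS, L1-HIT, L1-HIT, L1-HIT, L1-HIT, L1-HIT, MISS, MISS, L1-HIT, L1-HIT, MISS, L1-HIT, VC-HIT, L1-HIT, VC-HIT]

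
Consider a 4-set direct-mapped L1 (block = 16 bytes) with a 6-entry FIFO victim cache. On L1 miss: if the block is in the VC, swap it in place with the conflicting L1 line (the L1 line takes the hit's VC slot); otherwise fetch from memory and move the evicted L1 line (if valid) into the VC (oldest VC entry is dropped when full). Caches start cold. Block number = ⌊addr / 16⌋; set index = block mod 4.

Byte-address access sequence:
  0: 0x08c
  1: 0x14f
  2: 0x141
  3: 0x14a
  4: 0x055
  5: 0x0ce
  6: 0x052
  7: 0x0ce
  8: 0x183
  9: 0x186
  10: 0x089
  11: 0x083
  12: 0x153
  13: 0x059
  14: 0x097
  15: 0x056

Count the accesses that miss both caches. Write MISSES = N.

  [0] addr=0x8c blk=8 s=0: MISS | VC []
  [1] addr=0x14f blk=20 s=0: MISS | VC [8]
  [2] addr=0x141 blk=20 s=0: L1-HIT | VC [8]
  [3] addr=0x14a blk=20 s=0: L1-HIT | VC [8]
  [4] addr=0x55 blk=5 s=1: MISS | VC [8]
  [5] addr=0xce blk=12 s=0: MISS | VC [8, 20]
  [6] addr=0x52 blk=5 s=1: L1-HIT | VC [8, 20]
  [7] addr=0xce blk=12 s=0: L1-HIT | VC [8, 20]
  [8] addr=0x183 blk=24 s=0: MISS | VC [8, 20, 12]
  [9] addr=0x186 blk=24 s=0: L1-HIT | VC [8, 20, 12]
  [10] addr=0x89 blk=8 s=0: VC-HIT | VC [24, 20, 12]
  [11] addr=0x83 blk=8 s=0: L1-HIT | VC [24, 20, 12]
  [12] addr=0x153 blk=21 s=1: MISS | VC [24, 20, 12, 5]
  [13] addr=0x59 blk=5 s=1: VC-HIT | VC [24, 20, 12, 21]
  [14] addr=0x97 blk=9 s=1: MISS | VC [24, 20, 12, 21, 5]
  [15] addr=0x56 blk=5 s=1: VC-HIT | VC [24, 20, 12, 21, 9]

MISSES = 7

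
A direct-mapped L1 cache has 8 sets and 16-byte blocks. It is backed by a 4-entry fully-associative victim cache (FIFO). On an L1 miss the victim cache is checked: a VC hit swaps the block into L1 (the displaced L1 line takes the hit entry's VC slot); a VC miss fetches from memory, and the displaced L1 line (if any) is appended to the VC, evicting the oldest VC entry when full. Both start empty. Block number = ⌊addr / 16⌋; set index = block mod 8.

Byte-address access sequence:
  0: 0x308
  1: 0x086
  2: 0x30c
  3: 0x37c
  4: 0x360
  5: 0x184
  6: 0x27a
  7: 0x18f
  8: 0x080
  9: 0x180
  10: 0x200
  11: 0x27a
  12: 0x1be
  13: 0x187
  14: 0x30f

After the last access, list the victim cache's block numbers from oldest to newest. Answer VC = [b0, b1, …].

VC = [8, 24, 55, 32]

0: 0x308 (blk 48, set 0) → MISS  vc=[]
1: 0x86 (blk 8, set 0) → MISS  vc=[48]
2: 0x30c (blk 48, set 0) → VC-HIT  vc=[8]
3: 0x37c (blk 55, set 7) → MISS  vc=[8]
4: 0x360 (blk 54, set 6) → MISS  vc=[8]
5: 0x184 (blk 24, set 0) → MISS  vc=[8, 48]
6: 0x27a (blk 39, set 7) → MISS  vc=[8, 48, 55]
7: 0x18f (blk 24, set 0) → L1-HIT  vc=[8, 48, 55]
8: 0x80 (blk 8, set 0) → VC-HIT  vc=[24, 48, 55]
9: 0x180 (blk 24, set 0) → VC-HIT  vc=[8, 48, 55]
10: 0x200 (blk 32, set 0) → MISS  vc=[8, 48, 55, 24]
11: 0x27a (blk 39, set 7) → L1-HIT  vc=[8, 48, 55, 24]
12: 0x1be (blk 27, set 3) → MISS  vc=[8, 48, 55, 24]
13: 0x187 (blk 24, set 0) → VC-HIT  vc=[8, 48, 55, 32]
14: 0x30f (blk 48, set 0) → VC-HIT  vc=[8, 24, 55, 32]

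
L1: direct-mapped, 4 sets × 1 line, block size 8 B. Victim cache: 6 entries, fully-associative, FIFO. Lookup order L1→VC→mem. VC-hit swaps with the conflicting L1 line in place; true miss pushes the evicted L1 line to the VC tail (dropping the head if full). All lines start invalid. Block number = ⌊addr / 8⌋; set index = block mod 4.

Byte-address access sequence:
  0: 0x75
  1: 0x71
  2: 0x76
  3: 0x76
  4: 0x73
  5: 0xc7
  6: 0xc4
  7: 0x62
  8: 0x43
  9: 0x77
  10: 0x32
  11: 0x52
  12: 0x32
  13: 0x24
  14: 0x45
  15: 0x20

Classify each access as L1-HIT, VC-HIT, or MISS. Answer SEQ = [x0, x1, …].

#0 0x75→b14/s2 MISS; vc=[]
#1 0x71→b14/s2 L1-HIT; vc=[]
#2 0x76→b14/s2 L1-HIT; vc=[]
#3 0x76→b14/s2 L1-HIT; vc=[]
#4 0x73→b14/s2 L1-HIT; vc=[]
#5 0xc7→b24/s0 MISS; vc=[]
#6 0xc4→b24/s0 L1-HIT; vc=[]
#7 0x62→b12/s0 MISS; vc=[24]
#8 0x43→b8/s0 MISS; vc=[24,12]
#9 0x77→b14/s2 L1-HIT; vc=[24,12]
#10 0x32→b6/s2 MISS; vc=[24,12,14]
#11 0x52→b10/s2 MISS; vc=[24,12,14,6]
#12 0x32→b6/s2 VC-HIT; vc=[24,12,14,10]
#13 0x24→b4/s0 MISS; vc=[24,12,14,10,8]
#14 0x45→b8/s0 VC-HIT; vc=[24,12,14,10,4]
#15 0x20→b4/s0 VC-HIT; vc=[24,12,14,10,8]

SEQ = [MISS, L1-HIT, L1-HIT, L1-HIT, L1-HIT, MISS, L1-HIT, MISS, MISS, L1-HIT, MISS, MISS, VC-HIT, MISS, VC-HIT, VC-HIT]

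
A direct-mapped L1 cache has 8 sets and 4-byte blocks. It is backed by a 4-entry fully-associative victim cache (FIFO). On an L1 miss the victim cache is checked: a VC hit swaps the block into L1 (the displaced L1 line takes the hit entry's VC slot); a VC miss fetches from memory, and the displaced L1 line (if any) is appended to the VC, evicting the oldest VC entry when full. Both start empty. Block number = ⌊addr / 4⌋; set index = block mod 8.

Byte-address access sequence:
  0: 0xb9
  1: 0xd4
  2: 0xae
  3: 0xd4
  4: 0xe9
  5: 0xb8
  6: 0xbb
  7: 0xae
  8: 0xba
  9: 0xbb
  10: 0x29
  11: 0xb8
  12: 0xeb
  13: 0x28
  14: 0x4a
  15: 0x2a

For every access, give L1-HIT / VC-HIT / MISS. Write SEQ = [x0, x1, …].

SEQ = [MISS, MISS, MISS, L1-HIT, MISS, L1-HIT, L1-HIT, L1-HIT, L1-HIT, L1-HIT, MISS, L1-HIT, VC-HIT, VC-HIT, MISS, VC-HIT]

  [0] addr=0xb9 blk=46 s=6: MISS | VC []
  [1] addr=0xd4 blk=53 s=5: MISS | VC []
  [2] addr=0xae blk=43 s=3: MISS | VC []
  [3] addr=0xd4 blk=53 s=5: L1-HIT | VC []
  [4] addr=0xe9 blk=58 s=2: MISS | VC []
  [5] addr=0xb8 blk=46 s=6: L1-HIT | VC []
  [6] addr=0xbb blk=46 s=6: L1-HIT | VC []
  [7] addr=0xae blk=43 s=3: L1-HIT | VC []
  [8] addr=0xba blk=46 s=6: L1-HIT | VC []
  [9] addr=0xbb blk=46 s=6: L1-HIT | VC []
  [10] addr=0x29 blk=10 s=2: MISS | VC [58]
  [11] addr=0xb8 blk=46 s=6: L1-HIT | VC [58]
  [12] addr=0xeb blk=58 s=2: VC-HIT | VC [10]
  [13] addr=0x28 blk=10 s=2: VC-HIT | VC [58]
  [14] addr=0x4a blk=18 s=2: MISS | VC [58, 10]
  [15] addr=0x2a blk=10 s=2: VC-HIT | VC [58, 18]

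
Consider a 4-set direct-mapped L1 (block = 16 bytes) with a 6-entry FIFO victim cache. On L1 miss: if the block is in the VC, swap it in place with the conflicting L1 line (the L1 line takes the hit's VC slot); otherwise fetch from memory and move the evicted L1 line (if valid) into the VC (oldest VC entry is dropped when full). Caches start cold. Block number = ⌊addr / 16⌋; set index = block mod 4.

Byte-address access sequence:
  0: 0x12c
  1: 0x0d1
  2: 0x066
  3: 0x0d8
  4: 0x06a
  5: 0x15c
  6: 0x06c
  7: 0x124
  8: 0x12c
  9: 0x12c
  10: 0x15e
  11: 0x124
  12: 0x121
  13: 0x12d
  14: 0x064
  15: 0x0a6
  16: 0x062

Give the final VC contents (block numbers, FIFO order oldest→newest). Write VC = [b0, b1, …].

VC = [18, 13, 10]

  [0] addr=0x12c blk=18 s=2: MISS | VC []
  [1] addr=0xd1 blk=13 s=1: MISS | VC []
  [2] addr=0x66 blk=6 s=2: MISS | VC [18]
  [3] addr=0xd8 blk=13 s=1: L1-HIT | VC [18]
  [4] addr=0x6a blk=6 s=2: L1-HIT | VC [18]
  [5] addr=0x15c blk=21 s=1: MISS | VC [18, 13]
  [6] addr=0x6c blk=6 s=2: L1-HIT | VC [18, 13]
  [7] addr=0x124 blk=18 s=2: VC-HIT | VC [6, 13]
  [8] addr=0x12c blk=18 s=2: L1-HIT | VC [6, 13]
  [9] addr=0x12c blk=18 s=2: L1-HIT | VC [6, 13]
  [10] addr=0x15e blk=21 s=1: L1-HIT | VC [6, 13]
  [11] addr=0x124 blk=18 s=2: L1-HIT | VC [6, 13]
  [12] addr=0x121 blk=18 s=2: L1-HIT | VC [6, 13]
  [13] addr=0x12d blk=18 s=2: L1-HIT | VC [6, 13]
  [14] addr=0x64 blk=6 s=2: VC-HIT | VC [18, 13]
  [15] addr=0xa6 blk=10 s=2: MISS | VC [18, 13, 6]
  [16] addr=0x62 blk=6 s=2: VC-HIT | VC [18, 13, 10]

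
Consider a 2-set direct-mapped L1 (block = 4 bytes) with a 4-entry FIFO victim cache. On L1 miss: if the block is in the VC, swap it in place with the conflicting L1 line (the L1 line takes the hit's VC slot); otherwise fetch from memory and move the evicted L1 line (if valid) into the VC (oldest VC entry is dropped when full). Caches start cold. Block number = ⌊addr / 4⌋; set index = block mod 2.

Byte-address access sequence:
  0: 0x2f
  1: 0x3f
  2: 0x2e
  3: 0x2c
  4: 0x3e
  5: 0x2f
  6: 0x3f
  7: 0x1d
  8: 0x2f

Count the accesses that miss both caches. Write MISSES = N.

  [0] addr=0x2f blk=11 s=1: MISS | VC []
  [1] addr=0x3f blk=15 s=1: MISS | VC [11]
  [2] addr=0x2e blk=11 s=1: VC-HIT | VC [15]
  [3] addr=0x2c blk=11 s=1: L1-HIT | VC [15]
  [4] addr=0x3e blk=15 s=1: VC-HIT | VC [11]
  [5] addr=0x2f blk=11 s=1: VC-HIT | VC [15]
  [6] addr=0x3f blk=15 s=1: VC-HIT | VC [11]
  [7] addr=0x1d blk=7 s=1: MISS | VC [11, 15]
  [8] addr=0x2f blk=11 s=1: VC-HIT | VC [7, 15]

MISSES = 3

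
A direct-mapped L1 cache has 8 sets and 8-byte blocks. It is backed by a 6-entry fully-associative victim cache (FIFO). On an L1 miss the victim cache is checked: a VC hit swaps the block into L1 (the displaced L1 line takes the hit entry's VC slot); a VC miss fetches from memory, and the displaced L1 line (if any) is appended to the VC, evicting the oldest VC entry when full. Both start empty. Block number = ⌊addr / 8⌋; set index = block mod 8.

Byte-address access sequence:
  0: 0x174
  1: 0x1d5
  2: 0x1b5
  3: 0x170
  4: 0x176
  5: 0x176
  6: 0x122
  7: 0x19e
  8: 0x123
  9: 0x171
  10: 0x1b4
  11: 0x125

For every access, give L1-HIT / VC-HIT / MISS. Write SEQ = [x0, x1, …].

  [0] addr=0x174 blk=46 s=6: MISS | VC []
  [1] addr=0x1d5 blk=58 s=2: MISS | VC []
  [2] addr=0x1b5 blk=54 s=6: MISS | VC [46]
  [3] addr=0x170 blk=46 s=6: VC-HIT | VC [54]
  [4] addr=0x176 blk=46 s=6: L1-HIT | VC [54]
  [5] addr=0x176 blk=46 s=6: L1-HIT | VC [54]
  [6] addr=0x122 blk=36 s=4: MISS | VC [54]
  [7] addr=0x19e blk=51 s=3: MISS | VC [54]
  [8] addr=0x123 blk=36 s=4: L1-HIT | VC [54]
  [9] addr=0x171 blk=46 s=6: L1-HIT | VC [54]
  [10] addr=0x1b4 blk=54 s=6: VC-HIT | VC [46]
  [11] addr=0x125 blk=36 s=4: L1-HIT | VC [46]

SEQ = [MISS, MISS, MISS, VC-HIT, L1-HIT, L1-HIT, MISS, MISS, L1-HIT, L1-HIT, VC-HIT, L1-HIT]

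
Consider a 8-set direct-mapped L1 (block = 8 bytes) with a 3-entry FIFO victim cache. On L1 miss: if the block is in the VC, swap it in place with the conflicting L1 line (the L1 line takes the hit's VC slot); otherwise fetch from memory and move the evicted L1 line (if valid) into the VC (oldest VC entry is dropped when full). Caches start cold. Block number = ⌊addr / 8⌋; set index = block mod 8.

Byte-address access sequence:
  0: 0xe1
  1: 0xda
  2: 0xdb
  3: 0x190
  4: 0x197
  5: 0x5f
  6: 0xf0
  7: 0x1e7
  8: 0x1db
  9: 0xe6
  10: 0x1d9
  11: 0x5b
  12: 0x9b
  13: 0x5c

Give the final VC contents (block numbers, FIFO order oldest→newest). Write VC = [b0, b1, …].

VC = [60, 59, 19]

  [0] addr=0xe1 blk=28 s=4: MISS | VC []
  [1] addr=0xda blk=27 s=3: MISS | VC []
  [2] addr=0xdb blk=27 s=3: L1-HIT | VC []
  [3] addr=0x190 blk=50 s=2: MISS | VC []
  [4] addr=0x197 blk=50 s=2: L1-HIT | VC []
  [5] addr=0x5f blk=11 s=3: MISS | VC [27]
  [6] addr=0xf0 blk=30 s=6: MISS | VC [27]
  [7] addr=0x1e7 blk=60 s=4: MISS | VC [27, 28]
  [8] addr=0x1db blk=59 s=3: MISS | VC [27, 28, 11]
  [9] addr=0xe6 blk=28 s=4: VC-HIT | VC [27, 60, 11]
  [10] addr=0x1d9 blk=59 s=3: L1-HIT | VC [27, 60, 11]
  [11] addr=0x5b blk=11 s=3: VC-HIT | VC [27, 60, 59]
  [12] addr=0x9b blk=19 s=3: MISS | VC [60, 59, 11]
  [13] addr=0x5c blk=11 s=3: VC-HIT | VC [60, 59, 19]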